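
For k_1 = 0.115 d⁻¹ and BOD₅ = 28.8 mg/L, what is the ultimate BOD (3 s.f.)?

BOD₅ = L₀(1 − e^(−5k_1)) ⇒ L₀ = BOD₅ / (1 − e^(−5×0.115))
= 28.8 / (1 − 0.5627) = 28.8 / 0.4373 = 65.86 mg/L.

L₀ ≈ 65.9 mg/L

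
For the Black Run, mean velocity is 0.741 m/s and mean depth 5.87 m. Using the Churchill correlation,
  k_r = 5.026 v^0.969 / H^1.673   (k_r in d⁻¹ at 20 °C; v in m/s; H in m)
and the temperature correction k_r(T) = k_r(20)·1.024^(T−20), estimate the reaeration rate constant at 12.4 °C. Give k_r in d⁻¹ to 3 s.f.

k_r ≈ 0.163 d⁻¹

k_r(20) = 5.026 × 0.741^0.969 / 5.87^1.673 = 5.026 × 0.7479 / 19.32 = 0.1946 d⁻¹.
k_r(12.4) = 0.1946 × 1.024^(12.4−20) = 0.1946 × 0.8351 = 0.1625 d⁻¹.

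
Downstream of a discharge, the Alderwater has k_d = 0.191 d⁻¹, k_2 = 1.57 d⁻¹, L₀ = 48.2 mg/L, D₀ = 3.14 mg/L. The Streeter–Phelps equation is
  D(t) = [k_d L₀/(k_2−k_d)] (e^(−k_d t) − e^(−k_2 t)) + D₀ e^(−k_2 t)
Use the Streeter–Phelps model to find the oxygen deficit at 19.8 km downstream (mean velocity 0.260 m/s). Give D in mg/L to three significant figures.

D ≈ 4.76 mg/L

Travel time t = x/v = 19.8 km / (0.260 m/s) = 19800 m / 0.260 m/s = 76150 s = 0.8814 d.
k_d L₀/(k_2−k_d) = 0.191×48.2/(1.57−0.191) = 9.206/1.379 = 6.676 mg/L.
e^(−k_d t) = e^(−0.191×0.8814) = 0.8451; e^(−k_2 t) = e^(−1.57×0.8814) = 0.2506.
D = 6.676 × (0.8451 − 0.2506) + 3.14 × 0.2506 = 3.968 + 0.7869 = 4.755 mg/L.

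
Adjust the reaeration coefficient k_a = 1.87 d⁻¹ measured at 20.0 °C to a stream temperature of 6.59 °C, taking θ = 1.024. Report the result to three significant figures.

k_a ≈ 1.36 d⁻¹

k_a(T₂) = k_a(T₁) · θ^(T₂−T₁) = 1.87 × 1.024^(6.59−20.0)
= 1.87 × 1.024^-13.4 = 1.87 × 0.7276 = 1.361 d⁻¹.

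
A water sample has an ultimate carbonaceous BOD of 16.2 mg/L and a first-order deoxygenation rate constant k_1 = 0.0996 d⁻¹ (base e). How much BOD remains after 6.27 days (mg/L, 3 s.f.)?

L ≈ 8.68 mg/L

L_t = L₀ e^(−k_1 t) = 16.2 × e^(−0.0996×6.27) = 16.2 × 0.5355 = 8.676 mg/L.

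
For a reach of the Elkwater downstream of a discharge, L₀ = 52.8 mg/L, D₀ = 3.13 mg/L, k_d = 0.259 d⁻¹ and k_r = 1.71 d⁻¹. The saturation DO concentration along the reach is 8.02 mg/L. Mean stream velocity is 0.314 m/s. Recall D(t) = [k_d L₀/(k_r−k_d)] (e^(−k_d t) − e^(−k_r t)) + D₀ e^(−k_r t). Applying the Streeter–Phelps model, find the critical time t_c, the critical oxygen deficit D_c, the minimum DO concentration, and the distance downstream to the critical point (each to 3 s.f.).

t_c ≈ 1.02 d; D_c ≈ 6.14 mg/L; min DO ≈ 1.88 mg/L; x_c ≈ 27.7 km

With k_r/k_d = 6.602 and 1 − D₀(k_r−k_d)/(k_d L₀) = 0.6679,
t_c = ln(6.602 × 0.6679) / (1.71 − 0.259) = ln(4.410) / 1.451 = 1.484/1.451 = 1.023 d.
L(t_c) = L₀ e^(−k_d t_c) = 52.8 × 0.7673 = 40.51 mg/L, and at the critical point k_r D_c = k_d L, so D_c = (0.259/1.71) × 40.51 = 6.136 mg/L.
Minimum DO = C_s − D_c = 8.02 − 6.136 = 1.884 mg/L.
x_c = v t_c = 0.314 m/s × 1.023 d × 86400 s/d = 27740 m ≈ 27.7 km.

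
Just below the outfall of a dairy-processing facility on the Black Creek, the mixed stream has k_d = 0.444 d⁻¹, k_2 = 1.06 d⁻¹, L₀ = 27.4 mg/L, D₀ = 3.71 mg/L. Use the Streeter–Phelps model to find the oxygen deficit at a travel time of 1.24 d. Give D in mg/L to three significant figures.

D ≈ 7.08 mg/L

k_d L₀/(k_2−k_d) = 0.444×27.4/(1.06−0.444) = 12.17/0.6160 = 19.75 mg/L.
e^(−k_d t) = e^(−0.444×1.240) = 0.5766; e^(−k_2 t) = e^(−1.06×1.240) = 0.2686.
D = 19.75 × (0.5766 − 0.2686) + 3.71 × 0.2686 = 6.083 + 0.9966 = 7.079 mg/L.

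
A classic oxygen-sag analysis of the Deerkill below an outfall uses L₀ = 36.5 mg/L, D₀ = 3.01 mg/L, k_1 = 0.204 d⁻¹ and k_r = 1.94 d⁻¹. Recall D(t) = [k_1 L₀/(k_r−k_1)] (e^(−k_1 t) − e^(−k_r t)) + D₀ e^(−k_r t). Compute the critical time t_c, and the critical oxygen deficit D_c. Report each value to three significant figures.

t_c ≈ 0.600 d; D_c ≈ 3.40 mg/L

At the critical point dD/dt = 0, so k_1 L₀ e^(−k_1 t) = k_r D. Substituting D(t) from the Streeter–Phelps equation and solving for t gives
t_c = ln[(k_r/k_1)(1 − D₀(k_r−k_1)/(k_1 L₀))] / (k_r−k_1).
Here k_r−k_1 = 1.736 d⁻¹ and 1 − D₀(k_r−k_1)/(k_1 L₀) = 1 − 3.01×1.736/(0.204×36.5) = 0.2982, so
t_c = ln(9.510 × 0.2982) / 1.736 = 1.042 / 1.736 = 0.6005 d.
D_c = (k_1/k_r) L₀ e^(−k_1 t_c) = (0.204/1.94) × 36.5 × e^(−0.204×0.6005) = 0.1052 × 36.5 × 0.8847 = 3.396 mg/L.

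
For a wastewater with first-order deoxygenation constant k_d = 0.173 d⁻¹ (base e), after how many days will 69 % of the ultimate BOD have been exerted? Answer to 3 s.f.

y/L₀ = 1 − e^(−k_d t) = 0.69 ⇒ e^(−k_d t) = 0.310
t = −ln(0.310) / 0.173 = 1.171 / 0.173 = 6.770 d.

t ≈ 6.77 d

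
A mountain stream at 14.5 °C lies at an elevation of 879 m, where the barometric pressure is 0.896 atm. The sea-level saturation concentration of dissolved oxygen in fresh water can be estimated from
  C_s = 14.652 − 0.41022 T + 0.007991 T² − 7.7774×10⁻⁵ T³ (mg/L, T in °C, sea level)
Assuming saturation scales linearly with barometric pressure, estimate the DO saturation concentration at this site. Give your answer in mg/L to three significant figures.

C_s ≈ 9.09 mg/L

At sea level: C_s = 14.652 − 0.41022×14.5 + 0.007991×14.5² − 7.7774×10⁻⁵×14.5³ = 10.15 mg/L.
Pressure correction: C_s' = 10.15 × 0.896 = 9.092 mg/L.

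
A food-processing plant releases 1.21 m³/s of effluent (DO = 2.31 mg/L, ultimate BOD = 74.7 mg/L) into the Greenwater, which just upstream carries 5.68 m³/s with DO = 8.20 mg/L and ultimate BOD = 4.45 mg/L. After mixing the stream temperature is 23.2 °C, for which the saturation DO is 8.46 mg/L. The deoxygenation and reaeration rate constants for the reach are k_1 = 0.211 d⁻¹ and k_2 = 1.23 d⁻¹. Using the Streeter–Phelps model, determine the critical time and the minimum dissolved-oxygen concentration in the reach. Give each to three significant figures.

t_c ≈ 1.27 d; minimum DO ≈ 6.26 mg/L

Mixed DO = (5.68×8.20 + 1.21×2.31)/(5.68+1.21) = 49.37/6.890 = 7.166 mg/L.
Mixed L₀ = (5.68×4.45 + 1.21×74.7)/(6.890) = 115.7/6.890 = 16.79 mg/L.
Initial deficit D₀ = C_s − DO₀ = 8.46 − 7.166 = 1.294 mg/L.
t_c = (1/1.019) ln[(1.23/0.211)(1 − 1.294×1.019/(0.211×16.79))] = 0.9814 × ln(3.659) = 1.273 d.
D_c = (0.211/1.23) × 16.79 × e^(−0.211×1.273) = 0.1715 × 16.79 × 0.7645 = 2.201 mg/L.
Minimum DO = 8.46 − 2.201 = 6.259 mg/L.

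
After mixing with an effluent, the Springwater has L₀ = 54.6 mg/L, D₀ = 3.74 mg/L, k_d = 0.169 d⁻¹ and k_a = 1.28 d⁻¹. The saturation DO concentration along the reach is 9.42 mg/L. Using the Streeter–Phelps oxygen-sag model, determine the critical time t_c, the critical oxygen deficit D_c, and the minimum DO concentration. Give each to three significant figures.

t_c ≈ 1.28 d; D_c ≈ 5.80 mg/L; min DO ≈ 3.62 mg/L

t_c = [1/(k_a−k_d)] ln[(k_a/k_d)(1 − D₀(k_a−k_d)/(k_d L₀))]
= [1/(1.28−0.169)] ln[(1.28/0.169)(1 − 3.74×1.111/(0.169×54.6))]
= (1/1.111) ln[7.574 × 0.5497] = 0.9001 × ln(4.163) = 0.9001 × 1.426 = 1.284 d.
D_c = (k_d/k_a) L₀ e^(−k_d t_c) = (0.169/1.28) × 54.6 × e^(−0.169×1.284) = 0.1320 × 54.6 × 0.8050 = 5.803 mg/L.
Minimum DO = C_s − D_c = 9.42 − 5.803 = 3.617 mg/L.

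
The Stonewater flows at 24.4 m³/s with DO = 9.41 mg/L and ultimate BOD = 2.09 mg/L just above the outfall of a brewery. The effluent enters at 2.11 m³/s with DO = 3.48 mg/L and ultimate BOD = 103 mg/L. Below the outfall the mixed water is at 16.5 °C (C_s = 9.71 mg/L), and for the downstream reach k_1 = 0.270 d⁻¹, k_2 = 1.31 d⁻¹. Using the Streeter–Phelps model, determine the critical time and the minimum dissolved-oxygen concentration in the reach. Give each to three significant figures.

t_c ≈ 1.18 d; minimum DO ≈ 8.19 mg/L

Mixed DO = (24.4×9.41 + 2.11×3.48)/(24.4+2.11) = 236.9/26.51 = 8.938 mg/L.
Mixed L₀ = (24.4×2.09 + 2.11×103)/(26.51) = 268.3/26.51 = 10.12 mg/L.
Initial deficit D₀ = C_s − DO₀ = 9.71 − 8.938 = 0.7720 mg/L.
t_c = (1/1.040) ln[(1.31/0.270)(1 − 0.7720×1.040/(0.270×10.12))] = 0.9615 × ln(3.426) = 1.184 d.
D_c = (0.270/1.31) × 10.12 × e^(−0.270×1.184) = 0.2061 × 10.12 × 0.7263 = 1.515 mg/L.
Minimum DO = 9.71 − 1.515 = 8.195 mg/L.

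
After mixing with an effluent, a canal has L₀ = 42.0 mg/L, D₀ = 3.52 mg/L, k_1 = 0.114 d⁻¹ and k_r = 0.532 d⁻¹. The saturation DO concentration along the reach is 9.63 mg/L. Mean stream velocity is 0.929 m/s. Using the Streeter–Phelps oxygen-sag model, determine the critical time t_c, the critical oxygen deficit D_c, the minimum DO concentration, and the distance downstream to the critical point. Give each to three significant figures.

t_c = [1/(k_r−k_1)] ln[(k_r/k_1)(1 − D₀(k_r−k_1)/(k_1 L₀))]
= [1/(0.532−0.114)] ln[(0.532/0.114)(1 − 3.52×0.4180/(0.114×42.0))]
= (1/0.4180) ln[4.667 × 0.6927] = 2.392 × ln(3.233) = 2.392 × 1.173 = 2.807 d.
D_c = (k_1/k_r) L₀ e^(−k_1 t_c) = (0.114/0.532) × 42.0 × e^(−0.114×2.807) = 0.2143 × 42.0 × 0.7262 = 6.535 mg/L.
Minimum DO = C_s − D_c = 9.63 − 6.535 = 3.095 mg/L.
x_c = v t_c = 0.929 m/s × 2.807 d × 86400 s/d = 225300 m ≈ 225 km.

t_c ≈ 2.81 d; D_c ≈ 6.54 mg/L; min DO ≈ 3.09 mg/L; x_c ≈ 225 km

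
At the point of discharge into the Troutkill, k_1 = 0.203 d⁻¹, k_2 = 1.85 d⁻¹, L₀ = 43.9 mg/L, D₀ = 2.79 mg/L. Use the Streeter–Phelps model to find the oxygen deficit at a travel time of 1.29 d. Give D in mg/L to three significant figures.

k_1 L₀/(k_2−k_1) = 0.203×43.9/(1.85−0.203) = 8.912/1.647 = 5.411 mg/L.
e^(−k_1 t) = e^(−0.203×1.290) = 0.7696; e^(−k_2 t) = e^(−1.85×1.290) = 0.09195.
D = 5.411 × (0.7696 − 0.09195) + 2.79 × 0.09195 = 3.667 + 0.2565 = 3.923 mg/L.

D ≈ 3.92 mg/L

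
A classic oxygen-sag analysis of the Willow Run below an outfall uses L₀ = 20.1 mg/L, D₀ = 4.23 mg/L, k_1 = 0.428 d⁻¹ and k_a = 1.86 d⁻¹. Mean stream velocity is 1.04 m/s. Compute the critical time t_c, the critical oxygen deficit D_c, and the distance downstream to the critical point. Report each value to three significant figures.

t_c ≈ 0.176 d; D_c ≈ 4.29 mg/L; x_c ≈ 15.8 km

With k_a/k_1 = 4.346 and 1 − D₀(k_a−k_1)/(k_1 L₀) = 0.2959,
t_c = ln(4.346 × 0.2959) / (1.86 − 0.428) = ln(1.286) / 1.432 = 0.2514/1.432 = 0.1756 d.
D_c = (k_1/k_a) L₀ e^(−k_1 t_c) = (0.428/1.86) × 20.1 × e^(−0.428×0.1756) = 0.2301 × 20.1 × 0.9276 = 4.290 mg/L.
x_c = v t_c = 1.04 m/s × 0.1756 d × 86400 s/d = 15780 m ≈ 15.8 km.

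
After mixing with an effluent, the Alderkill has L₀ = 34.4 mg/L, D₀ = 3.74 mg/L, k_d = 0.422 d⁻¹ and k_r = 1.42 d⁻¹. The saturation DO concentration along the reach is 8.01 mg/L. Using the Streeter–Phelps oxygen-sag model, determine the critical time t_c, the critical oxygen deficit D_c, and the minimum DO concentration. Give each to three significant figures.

t_c ≈ 0.918 d; D_c ≈ 6.94 mg/L; min DO ≈ 1.07 mg/L

At the critical point dD/dt = 0, so k_d L₀ e^(−k_d t) = k_r D. Substituting D(t) from the Streeter–Phelps equation and solving for t gives
t_c = ln[(k_r/k_d)(1 − D₀(k_r−k_d)/(k_d L₀))] / (k_r−k_d).
Here k_r−k_d = 0.9980 d⁻¹ and 1 − D₀(k_r−k_d)/(k_d L₀) = 1 − 3.74×0.9980/(0.422×34.4) = 0.7429, so
t_c = ln(3.365 × 0.7429) / 0.9980 = 0.9162 / 0.9980 = 0.9180 d.
L(t_c) = L₀ e^(−k_d t_c) = 34.4 × 0.6788 = 23.35 mg/L, and at the critical point k_r D_c = k_d L, so D_c = (0.422/1.42) × 23.35 = 6.940 mg/L.
Minimum DO = C_s − D_c = 8.01 − 6.940 = 1.070 mg/L.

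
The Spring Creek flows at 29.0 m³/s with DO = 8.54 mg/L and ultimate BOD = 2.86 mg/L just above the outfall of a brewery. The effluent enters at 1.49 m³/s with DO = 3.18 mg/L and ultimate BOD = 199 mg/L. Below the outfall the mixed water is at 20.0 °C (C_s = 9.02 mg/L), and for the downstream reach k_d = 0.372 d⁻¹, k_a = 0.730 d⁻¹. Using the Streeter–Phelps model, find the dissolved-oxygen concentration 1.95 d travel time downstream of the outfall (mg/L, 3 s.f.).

Mixed DO = (29.0×8.54 + 1.49×3.18)/(29.0+1.49) = 252.4/30.49 = 8.278 mg/L.
Mixed L₀ = (29.0×2.86 + 1.49×199)/(30.49) = 379.4/30.49 = 12.45 mg/L.
Initial deficit D₀ = C_s − DO₀ = 9.02 − 8.278 = 0.7419 mg/L.
D(1.95) = [0.372×12.45/(0.730−0.372)](e^(−0.372×1.95) − e^(−0.730×1.95)) + 0.7419 e^(−0.730×1.95)
= 12.93 × (0.4841 − 0.2409) + 0.7419 × 0.2409 = 3.325 mg/L.
DO = 9.02 − 3.325 = 5.695 mg/L.

DO ≈ 5.70 mg/L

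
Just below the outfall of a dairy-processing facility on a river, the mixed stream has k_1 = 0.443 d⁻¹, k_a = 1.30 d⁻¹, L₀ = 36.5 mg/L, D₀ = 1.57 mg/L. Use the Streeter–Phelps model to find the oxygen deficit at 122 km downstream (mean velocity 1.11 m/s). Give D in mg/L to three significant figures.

Travel time t = x/v = 122 km / (1.11 m/s) = 122000 m / 1.11 m/s = 109900 s = 1.272 d.
k_1 L₀/(k_a−k_1) = 0.443×36.5/(1.30−0.443) = 16.17/0.8570 = 18.87 mg/L.
e^(−k_1 t) = e^(−0.443×1.272) = 0.5692; e^(−k_a t) = e^(−1.30×1.272) = 0.1913.
D = 18.87 × (0.5692 − 0.1913) + 1.57 × 0.1913 = 7.129 + 0.3004 = 7.430 mg/L.

D ≈ 7.43 mg/L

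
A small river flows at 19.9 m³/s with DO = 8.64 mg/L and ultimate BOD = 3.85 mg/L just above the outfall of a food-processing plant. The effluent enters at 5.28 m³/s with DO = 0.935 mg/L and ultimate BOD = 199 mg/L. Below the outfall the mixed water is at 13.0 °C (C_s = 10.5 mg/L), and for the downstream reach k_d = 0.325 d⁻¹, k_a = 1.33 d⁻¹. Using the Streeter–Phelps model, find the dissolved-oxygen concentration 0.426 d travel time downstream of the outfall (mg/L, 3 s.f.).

Mixed DO = (19.9×8.64 + 5.28×0.935)/(19.9+5.28) = 176.9/25.18 = 7.024 mg/L.
Mixed L₀ = (19.9×3.85 + 5.28×199)/(25.18) = 1127/25.18 = 44.77 mg/L.
Initial deficit D₀ = C_s − DO₀ = 10.5 − 7.024 = 3.476 mg/L.
D(0.426) = [0.325×44.77/(1.33−0.325)](e^(−0.325×0.426) − e^(−1.33×0.426)) + 3.476 e^(−1.33×0.426)
= 14.48 × (0.8707 − 0.5675) + 3.476 × 0.5675 = 6.363 mg/L.
DO = 10.5 − 6.363 = 4.137 mg/L.

DO ≈ 4.14 mg/L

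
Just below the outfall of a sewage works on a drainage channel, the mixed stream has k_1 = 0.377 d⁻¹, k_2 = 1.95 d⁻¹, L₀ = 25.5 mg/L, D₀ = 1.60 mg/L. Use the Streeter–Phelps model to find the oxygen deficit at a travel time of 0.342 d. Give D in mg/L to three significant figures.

k_1 L₀/(k_2−k_1) = 0.377×25.5/(1.95−0.377) = 9.614/1.573 = 6.112 mg/L.
e^(−k_1 t) = e^(−0.377×0.3420) = 0.8790; e^(−k_2 t) = e^(−1.95×0.3420) = 0.5133.
D = 6.112 × (0.8790 − 0.5133) + 1.60 × 0.5133 = 2.235 + 0.8213 = 3.056 mg/L.

D ≈ 3.06 mg/L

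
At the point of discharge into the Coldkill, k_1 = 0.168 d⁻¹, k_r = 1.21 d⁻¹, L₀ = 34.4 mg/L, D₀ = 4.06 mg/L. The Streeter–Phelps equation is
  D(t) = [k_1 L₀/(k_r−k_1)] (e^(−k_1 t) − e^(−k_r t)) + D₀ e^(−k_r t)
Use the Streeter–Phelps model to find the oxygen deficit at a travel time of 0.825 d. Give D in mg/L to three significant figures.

k_1 L₀/(k_r−k_1) = 0.168×34.4/(1.21−0.168) = 5.779/1.042 = 5.546 mg/L.
e^(−k_1 t) = e^(−0.168×0.8250) = 0.8706; e^(−k_r t) = e^(−1.21×0.8250) = 0.3685.
D = 5.546 × (0.8706 − 0.3685) + 4.06 × 0.3685 = 2.785 + 1.496 = 4.281 mg/L.

D ≈ 4.28 mg/L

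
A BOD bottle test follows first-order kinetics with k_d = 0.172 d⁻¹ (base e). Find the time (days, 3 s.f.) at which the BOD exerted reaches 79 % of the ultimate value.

y/L₀ = 1 − e^(−k_d t) = 0.79 ⇒ e^(−k_d t) = 0.210
t = −ln(0.210) / 0.172 = 1.561 / 0.172 = 9.074 d.

t ≈ 9.07 d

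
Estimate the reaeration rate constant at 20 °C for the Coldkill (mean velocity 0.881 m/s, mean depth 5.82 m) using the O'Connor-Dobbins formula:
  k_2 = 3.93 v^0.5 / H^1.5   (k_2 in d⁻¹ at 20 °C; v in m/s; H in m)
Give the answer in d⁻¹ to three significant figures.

k_2 ≈ 0.263 d⁻¹

k_2 = 3.93 × 0.881^0.5 / 5.82^1.5 = 3.93 × 0.9386 / 14.04 = 0.2627 d⁻¹.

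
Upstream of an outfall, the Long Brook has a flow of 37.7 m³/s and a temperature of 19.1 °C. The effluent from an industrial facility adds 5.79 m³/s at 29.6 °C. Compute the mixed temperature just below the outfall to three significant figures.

Flow-weighted mixing: C = (Q_r C_r + Q_w C_w)/(Q_r + Q_w)
= (37.7×19.1 + 5.79×29.6)/(37.7 + 5.79) = 891.5/43.49 = 20.50 °C.

20.5 °C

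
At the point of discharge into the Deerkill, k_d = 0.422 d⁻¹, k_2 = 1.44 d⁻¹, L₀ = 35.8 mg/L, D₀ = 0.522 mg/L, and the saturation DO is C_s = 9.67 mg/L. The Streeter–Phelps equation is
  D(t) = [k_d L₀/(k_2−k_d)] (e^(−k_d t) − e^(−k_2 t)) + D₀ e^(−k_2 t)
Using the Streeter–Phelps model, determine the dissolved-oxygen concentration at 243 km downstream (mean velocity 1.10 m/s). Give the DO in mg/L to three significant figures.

DO ≈ 4.99 mg/L

Travel time t = x/v = 243 km / (1.10 m/s) = 243000 m / 1.10 m/s = 220900 s = 2.557 d.
k_d L₀/(k_2−k_d) = 0.422×35.8/(1.44−0.422) = 15.11/1.018 = 14.84 mg/L.
e^(−k_d t) = e^(−0.422×2.557) = 0.3399; e^(−k_2 t) = e^(−1.44×2.557) = 0.02518.
D = 14.84 × (0.3399 − 0.02518) + 0.522 × 0.02518 = 4.671 + 0.01314 = 4.684 mg/L.
DO = C_s − D = 9.67 − 4.684 = 4.986 mg/L.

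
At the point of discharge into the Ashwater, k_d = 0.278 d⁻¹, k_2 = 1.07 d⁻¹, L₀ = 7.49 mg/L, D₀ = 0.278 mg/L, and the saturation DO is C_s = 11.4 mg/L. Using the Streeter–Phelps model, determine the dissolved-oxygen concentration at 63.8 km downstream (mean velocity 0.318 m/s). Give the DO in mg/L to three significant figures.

Travel time t = x/v = 63.8 km / (0.318 m/s) = 63800 m / 0.318 m/s = 200600 s = 2.322 d.
k_d L₀/(k_2−k_d) = 0.278×7.49/(1.07−0.278) = 2.082/0.7920 = 2.629 mg/L.
e^(−k_d t) = e^(−0.278×2.322) = 0.5244; e^(−k_2 t) = e^(−1.07×2.322) = 0.08336.
D = 2.629 × (0.5244 − 0.08336) + 0.278 × 0.08336 = 1.159 + 0.02317 = 1.183 mg/L.
DO = C_s − D = 11.4 − 1.183 = 10.22 mg/L.

DO ≈ 10.2 mg/L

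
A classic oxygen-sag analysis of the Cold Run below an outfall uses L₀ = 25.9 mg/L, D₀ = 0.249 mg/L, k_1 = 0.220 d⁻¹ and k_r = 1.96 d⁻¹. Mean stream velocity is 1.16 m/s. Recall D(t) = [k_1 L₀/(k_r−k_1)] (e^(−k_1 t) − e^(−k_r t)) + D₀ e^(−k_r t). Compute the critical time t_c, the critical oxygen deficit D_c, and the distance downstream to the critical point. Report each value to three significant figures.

t_c ≈ 1.21 d; D_c ≈ 2.23 mg/L; x_c ≈ 121 km

At the critical point dD/dt = 0, so k_1 L₀ e^(−k_1 t) = k_r D. Substituting D(t) from the Streeter–Phelps equation and solving for t gives
t_c = ln[(k_r/k_1)(1 − D₀(k_r−k_1)/(k_1 L₀))] / (k_r−k_1).
Here k_r−k_1 = 1.740 d⁻¹ and 1 − D₀(k_r−k_1)/(k_1 L₀) = 1 − 0.249×1.740/(0.220×25.9) = 0.9240, so
t_c = ln(8.909 × 0.9240) / 1.740 = 2.108 / 1.740 = 1.211 d.
D_c = (k_1/k_r) L₀ e^(−k_1 t_c) = (0.220/1.96) × 25.9 × e^(−0.220×1.211) = 0.1122 × 25.9 × 0.7660 = 2.227 mg/L.
x_c = v t_c = 1.16 m/s × 1.211 d × 86400 s/d = 121400 m ≈ 121 km.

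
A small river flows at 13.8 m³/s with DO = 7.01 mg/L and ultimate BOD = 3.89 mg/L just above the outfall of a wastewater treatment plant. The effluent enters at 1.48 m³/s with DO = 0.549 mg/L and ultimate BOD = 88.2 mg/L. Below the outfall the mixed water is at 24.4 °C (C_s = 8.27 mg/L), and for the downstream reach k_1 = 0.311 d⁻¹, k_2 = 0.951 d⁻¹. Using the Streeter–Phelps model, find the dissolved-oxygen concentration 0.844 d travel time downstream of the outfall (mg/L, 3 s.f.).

DO ≈ 5.54 mg/L

Mixed DO = (13.8×7.01 + 1.48×0.549)/(13.8+1.48) = 97.55/15.28 = 6.384 mg/L.
Mixed L₀ = (13.8×3.89 + 1.48×88.2)/(15.28) = 184.2/15.28 = 12.06 mg/L.
Initial deficit D₀ = C_s − DO₀ = 8.27 − 6.384 = 1.886 mg/L.
D(0.844) = [0.311×12.06/(0.951−0.311)](e^(−0.311×0.844) − e^(−0.951×0.844)) + 1.886 e^(−0.951×0.844)
= 5.859 × (0.7691 − 0.4481) + 1.886 × 0.4481 = 2.726 mg/L.
DO = 8.27 − 2.726 = 5.544 mg/L.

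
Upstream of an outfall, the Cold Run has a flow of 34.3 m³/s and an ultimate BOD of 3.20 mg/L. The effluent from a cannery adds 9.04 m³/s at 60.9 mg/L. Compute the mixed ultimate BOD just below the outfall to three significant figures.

15.2 mg/L

Flow-weighted mixing: C = (Q_r C_r + Q_w C_w)/(Q_r + Q_w)
= (34.3×3.20 + 9.04×60.9)/(34.3 + 9.04) = 660.3/43.34 = 15.24 mg/L.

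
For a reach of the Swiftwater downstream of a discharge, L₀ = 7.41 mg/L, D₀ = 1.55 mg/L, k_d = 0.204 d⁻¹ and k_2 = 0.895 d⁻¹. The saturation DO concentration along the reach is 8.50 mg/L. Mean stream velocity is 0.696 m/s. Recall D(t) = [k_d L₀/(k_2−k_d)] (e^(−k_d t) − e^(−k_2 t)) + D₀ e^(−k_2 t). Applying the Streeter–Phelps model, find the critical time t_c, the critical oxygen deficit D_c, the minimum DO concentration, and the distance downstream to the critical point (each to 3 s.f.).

With k_2/k_d = 4.387 and 1 − D₀(k_2−k_d)/(k_d L₀) = 0.2915,
t_c = ln(4.387 × 0.2915) / (0.895 − 0.204) = ln(1.279) / 0.6910 = 0.2459/0.6910 = 0.3558 d.
D_c = (k_d/k_2) L₀ e^(−k_d t_c) = (0.204/0.895) × 7.41 × e^(−0.204×0.3558) = 0.2279 × 7.41 × 0.9300 = 1.571 mg/L.
Minimum DO = C_s − D_c = 8.50 − 1.571 = 6.929 mg/L.
x_c = v t_c = 0.696 m/s × 0.3558 d × 86400 s/d = 21400 m ≈ 21.4 km.

t_c ≈ 0.356 d; D_c ≈ 1.57 mg/L; min DO ≈ 6.93 mg/L; x_c ≈ 21.4 km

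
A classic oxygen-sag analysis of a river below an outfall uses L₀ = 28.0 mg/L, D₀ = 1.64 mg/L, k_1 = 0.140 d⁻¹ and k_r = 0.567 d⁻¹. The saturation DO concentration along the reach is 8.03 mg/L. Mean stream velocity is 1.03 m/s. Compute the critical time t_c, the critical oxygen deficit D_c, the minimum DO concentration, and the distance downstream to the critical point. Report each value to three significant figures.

t_c ≈ 2.81 d; D_c ≈ 4.66 mg/L; min DO ≈ 3.37 mg/L; x_c ≈ 250 km

At the critical point dD/dt = 0, so k_1 L₀ e^(−k_1 t) = k_r D. Substituting D(t) from the Streeter–Phelps equation and solving for t gives
t_c = ln[(k_r/k_1)(1 − D₀(k_r−k_1)/(k_1 L₀))] / (k_r−k_1).
Here k_r−k_1 = 0.4270 d⁻¹ and 1 − D₀(k_r−k_1)/(k_1 L₀) = 1 − 1.64×0.4270/(0.140×28.0) = 0.8214, so
t_c = ln(4.050 × 0.8214) / 0.4270 = 1.202 / 0.4270 = 2.815 d.
L(t_c) = L₀ e^(−k_1 t_c) = 28.0 × 0.6743 = 18.88 mg/L, and at the critical point k_r D_c = k_1 L, so D_c = (0.140/0.567) × 18.88 = 4.662 mg/L.
Minimum DO = C_s − D_c = 8.03 − 4.662 = 3.368 mg/L.
x_c = v t_c = 1.03 m/s × 2.815 d × 86400 s/d = 250500 m ≈ 250 km.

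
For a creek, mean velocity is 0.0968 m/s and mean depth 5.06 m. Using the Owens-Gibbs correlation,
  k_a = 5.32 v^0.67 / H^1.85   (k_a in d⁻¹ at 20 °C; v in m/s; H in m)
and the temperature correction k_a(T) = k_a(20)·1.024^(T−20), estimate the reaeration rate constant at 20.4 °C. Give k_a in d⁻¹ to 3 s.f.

k_a ≈ 0.0560 d⁻¹

k_a(20) = 5.32 × 0.0968^0.67 / 5.06^1.85 = 5.32 × 0.2092 / 20.08 = 0.05543 d⁻¹.
k_a(20.4) = 0.05543 × 1.024^(20.4−20) = 0.05543 × 1.010 = 0.05596 d⁻¹.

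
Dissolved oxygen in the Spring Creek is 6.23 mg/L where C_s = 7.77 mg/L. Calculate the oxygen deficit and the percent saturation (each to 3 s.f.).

D = C_s − C = 7.77 − 6.23 = 1.54 mg/L.
% saturation = 6.23/7.77 × 100 = 80.2 %.

D ≈ 1.54 mg/L; 80.2 % saturation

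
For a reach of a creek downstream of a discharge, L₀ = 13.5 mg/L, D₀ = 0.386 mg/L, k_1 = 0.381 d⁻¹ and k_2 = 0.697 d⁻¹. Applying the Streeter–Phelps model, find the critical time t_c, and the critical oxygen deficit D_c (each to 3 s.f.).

t_c ≈ 1.84 d; D_c ≈ 3.67 mg/L

t_c = [1/(k_2−k_1)] ln[(k_2/k_1)(1 − D₀(k_2−k_1)/(k_1 L₀))]
= [1/(0.697−0.381)] ln[(0.697/0.381)(1 − 0.386×0.3160/(0.381×13.5))]
= (1/0.3160) ln[1.829 × 0.9763] = 3.165 × ln(1.786) = 3.165 × 0.5800 = 1.835 d.
D_c = (k_1/k_2) L₀ e^(−k_1 t_c) = (0.381/0.697) × 13.5 × e^(−0.381×1.835) = 0.5466 × 13.5 × 0.4969 = 3.667 mg/L.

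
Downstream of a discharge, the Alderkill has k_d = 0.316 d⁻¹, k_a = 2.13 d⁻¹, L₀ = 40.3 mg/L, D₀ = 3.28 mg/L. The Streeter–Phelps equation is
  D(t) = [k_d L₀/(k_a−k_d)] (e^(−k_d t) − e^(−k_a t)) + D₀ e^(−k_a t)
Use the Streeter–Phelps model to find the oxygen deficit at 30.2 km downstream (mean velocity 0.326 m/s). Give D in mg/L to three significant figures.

D ≈ 4.62 mg/L

Travel time t = x/v = 30.2 km / (0.326 m/s) = 30200 m / 0.326 m/s = 92640 s = 1.072 d.
k_d L₀/(k_a−k_d) = 0.316×40.3/(2.13−0.316) = 12.73/1.814 = 7.020 mg/L.
e^(−k_d t) = e^(−0.316×1.072) = 0.7126; e^(−k_a t) = e^(−2.13×1.072) = 0.1019.
D = 7.020 × (0.7126 − 0.1019) + 3.28 × 0.1019 = 4.287 + 0.3342 = 4.622 mg/L.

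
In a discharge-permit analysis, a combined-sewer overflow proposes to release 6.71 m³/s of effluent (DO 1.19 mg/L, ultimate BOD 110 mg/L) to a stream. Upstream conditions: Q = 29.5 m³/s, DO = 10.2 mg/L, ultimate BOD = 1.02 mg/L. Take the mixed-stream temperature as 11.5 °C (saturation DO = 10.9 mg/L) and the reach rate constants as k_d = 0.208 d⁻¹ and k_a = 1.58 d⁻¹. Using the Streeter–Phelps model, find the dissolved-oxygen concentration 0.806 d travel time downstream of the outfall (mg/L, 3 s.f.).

DO ≈ 8.42 mg/L

Mixed DO = (29.5×10.2 + 6.71×1.19)/(29.5+6.71) = 308.9/36.21 = 8.530 mg/L.
Mixed L₀ = (29.5×1.02 + 6.71×110)/(36.21) = 768.2/36.21 = 21.21 mg/L.
Initial deficit D₀ = C_s − DO₀ = 10.9 − 8.530 = 2.370 mg/L.
D(0.806) = [0.208×21.21/(1.58−0.208)](e^(−0.208×0.806) − e^(−1.58×0.806)) + 2.370 e^(−1.58×0.806)
= 3.216 × (0.8457 − 0.2799) + 2.370 × 0.2799 = 2.483 mg/L.
DO = 10.9 − 2.483 = 8.417 mg/L.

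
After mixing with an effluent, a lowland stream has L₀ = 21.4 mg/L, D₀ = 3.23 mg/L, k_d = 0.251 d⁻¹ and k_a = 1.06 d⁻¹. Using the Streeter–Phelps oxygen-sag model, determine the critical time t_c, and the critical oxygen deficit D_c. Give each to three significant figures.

At the critical point dD/dt = 0, so k_d L₀ e^(−k_d t) = k_a D. Substituting D(t) from the Streeter–Phelps equation and solving for t gives
t_c = ln[(k_a/k_d)(1 − D₀(k_a−k_d)/(k_d L₀))] / (k_a−k_d).
Here k_a−k_d = 0.8090 d⁻¹ and 1 − D₀(k_a−k_d)/(k_d L₀) = 1 − 3.23×0.8090/(0.251×21.4) = 0.5135, so
t_c = ln(4.223 × 0.5135) / 0.8090 = 0.7741 / 0.8090 = 0.9569 d.
L(t_c) = L₀ e^(−k_d t_c) = 21.4 × 0.7865 = 16.83 mg/L, and at the critical point k_a D_c = k_d L, so D_c = (0.251/1.06) × 16.83 = 3.985 mg/L.

t_c ≈ 0.957 d; D_c ≈ 3.99 mg/L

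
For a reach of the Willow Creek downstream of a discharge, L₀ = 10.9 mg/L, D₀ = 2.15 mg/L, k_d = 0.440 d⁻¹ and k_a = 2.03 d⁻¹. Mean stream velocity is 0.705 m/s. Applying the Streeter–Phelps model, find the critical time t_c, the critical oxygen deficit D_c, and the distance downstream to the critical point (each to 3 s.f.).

At the critical point dD/dt = 0, so k_d L₀ e^(−k_d t) = k_a D. Substituting D(t) from the Streeter–Phelps equation and solving for t gives
t_c = ln[(k_a/k_d)(1 − D₀(k_a−k_d)/(k_d L₀))] / (k_a−k_d).
Here k_a−k_d = 1.590 d⁻¹ and 1 − D₀(k_a−k_d)/(k_d L₀) = 1 − 2.15×1.590/(0.440×10.9) = 0.2872, so
t_c = ln(4.614 × 0.2872) / 1.590 = 0.2815 / 1.590 = 0.1770 d.
L(t_c) = L₀ e^(−k_d t_c) = 10.9 × 0.9251 = 10.08 mg/L, and at the critical point k_a D_c = k_d L, so D_c = (0.440/2.03) × 10.08 = 2.186 mg/L.
x_c = v t_c = 0.705 m/s × 0.1770 d × 86400 s/d = 10780 m ≈ 10.8 km.

t_c ≈ 0.177 d; D_c ≈ 2.19 mg/L; x_c ≈ 10.8 km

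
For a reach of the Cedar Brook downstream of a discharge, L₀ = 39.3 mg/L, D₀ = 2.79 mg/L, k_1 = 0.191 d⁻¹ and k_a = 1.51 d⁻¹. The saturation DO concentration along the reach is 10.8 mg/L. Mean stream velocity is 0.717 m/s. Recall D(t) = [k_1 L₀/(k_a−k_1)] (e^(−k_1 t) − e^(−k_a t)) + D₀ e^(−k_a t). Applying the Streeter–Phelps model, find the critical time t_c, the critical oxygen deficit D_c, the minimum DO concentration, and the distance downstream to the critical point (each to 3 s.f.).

t_c ≈ 1.06 d; D_c ≈ 4.06 mg/L; min DO ≈ 6.74 mg/L; x_c ≈ 65.5 km

With k_a/k_1 = 7.906 and 1 − D₀(k_a−k_1)/(k_1 L₀) = 0.5097,
t_c = ln(7.906 × 0.5097) / (1.51 − 0.191) = ln(4.030) / 1.319 = 1.394/1.319 = 1.057 d.
L(t_c) = L₀ e^(−k_1 t_c) = 39.3 × 0.8172 = 32.12 mg/L, and at the critical point k_a D_c = k_1 L, so D_c = (0.191/1.51) × 32.12 = 4.063 mg/L.
Minimum DO = C_s − D_c = 10.8 − 4.063 = 6.737 mg/L.
x_c = v t_c = 0.717 m/s × 1.057 d × 86400 s/d = 65460 m ≈ 65.5 km.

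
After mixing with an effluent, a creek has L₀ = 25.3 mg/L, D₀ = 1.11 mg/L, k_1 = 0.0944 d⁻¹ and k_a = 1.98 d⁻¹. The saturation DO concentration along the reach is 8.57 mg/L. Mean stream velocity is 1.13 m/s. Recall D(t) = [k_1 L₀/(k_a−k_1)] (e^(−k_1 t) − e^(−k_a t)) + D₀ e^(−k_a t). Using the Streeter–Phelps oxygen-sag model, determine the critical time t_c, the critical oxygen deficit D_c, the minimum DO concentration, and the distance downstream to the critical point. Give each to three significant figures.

At the critical point dD/dt = 0, so k_1 L₀ e^(−k_1 t) = k_a D. Substituting D(t) from the Streeter–Phelps equation and solving for t gives
t_c = ln[(k_a/k_1)(1 − D₀(k_a−k_1)/(k_1 L₀))] / (k_a−k_1).
Here k_a−k_1 = 1.886 d⁻¹ and 1 − D₀(k_a−k_1)/(k_1 L₀) = 1 − 1.11×1.886/(0.0944×25.3) = 0.1236, so
t_c = ln(20.97 × 0.1236) / 1.886 = 0.9530 / 1.886 = 0.5054 d.
L(t_c) = L₀ e^(−k_1 t_c) = 25.3 × 0.9534 = 24.12 mg/L, and at the critical point k_a D_c = k_1 L, so D_c = (0.0944/1.98) × 24.12 = 1.150 mg/L.
Minimum DO = C_s − D_c = 8.57 − 1.150 = 7.420 mg/L.
x_c = v t_c = 1.13 m/s × 0.5054 d × 86400 s/d = 49340 m ≈ 49.3 km.

t_c ≈ 0.505 d; D_c ≈ 1.15 mg/L; min DO ≈ 7.42 mg/L; x_c ≈ 49.3 km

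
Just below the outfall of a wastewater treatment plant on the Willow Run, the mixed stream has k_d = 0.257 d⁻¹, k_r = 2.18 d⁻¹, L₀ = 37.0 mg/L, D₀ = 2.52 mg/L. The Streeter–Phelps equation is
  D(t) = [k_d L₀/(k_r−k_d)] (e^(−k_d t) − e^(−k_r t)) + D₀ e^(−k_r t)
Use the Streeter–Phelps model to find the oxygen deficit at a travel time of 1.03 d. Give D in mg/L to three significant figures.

k_d L₀/(k_r−k_d) = 0.257×37.0/(2.18−0.257) = 9.509/1.923 = 4.945 mg/L.
e^(−k_d t) = e^(−0.257×1.030) = 0.7674; e^(−k_r t) = e^(−2.18×1.030) = 0.1059.
D = 4.945 × (0.7674 − 0.1059) + 2.52 × 0.1059 = 3.271 + 0.2668 = 3.538 mg/L.

D ≈ 3.54 mg/L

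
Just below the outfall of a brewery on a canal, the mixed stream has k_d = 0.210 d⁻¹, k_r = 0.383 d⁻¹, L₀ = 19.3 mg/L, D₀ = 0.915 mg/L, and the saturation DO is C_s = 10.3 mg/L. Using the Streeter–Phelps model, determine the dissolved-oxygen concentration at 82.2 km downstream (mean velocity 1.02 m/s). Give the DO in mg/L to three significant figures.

DO ≈ 6.79 mg/L

Travel time t = x/v = 82.2 km / (1.02 m/s) = 82200 m / 1.02 m/s = 80590 s = 0.9327 d.
k_d L₀/(k_r−k_d) = 0.210×19.3/(0.383−0.210) = 4.053/0.1730 = 23.43 mg/L.
e^(−k_d t) = e^(−0.210×0.9327) = 0.8221; e^(−k_r t) = e^(−0.383×0.9327) = 0.6996.
D = 23.43 × (0.8221 − 0.6996) + 0.915 × 0.6996 = 2.870 + 0.6401 = 3.510 mg/L.
DO = C_s − D = 10.3 − 3.510 = 6.790 mg/L.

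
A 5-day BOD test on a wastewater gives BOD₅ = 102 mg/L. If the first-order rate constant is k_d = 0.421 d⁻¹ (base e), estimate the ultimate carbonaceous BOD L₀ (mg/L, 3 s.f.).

L₀ ≈ 116 mg/L

BOD₅ = L₀(1 − e^(−5k_d)) ⇒ L₀ = BOD₅ / (1 − e^(−5×0.421))
= 102 / (1 − 0.1218) = 102 / 0.8782 = 116.2 mg/L.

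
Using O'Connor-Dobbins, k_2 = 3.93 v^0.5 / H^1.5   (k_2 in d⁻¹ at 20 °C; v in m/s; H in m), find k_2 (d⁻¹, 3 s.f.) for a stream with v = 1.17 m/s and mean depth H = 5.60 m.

k_2 = 3.93 × 1.17^0.5 / 5.60^1.5 = 3.93 × 1.082 / 13.25 = 0.3208 d⁻¹.

k_2 ≈ 0.321 d⁻¹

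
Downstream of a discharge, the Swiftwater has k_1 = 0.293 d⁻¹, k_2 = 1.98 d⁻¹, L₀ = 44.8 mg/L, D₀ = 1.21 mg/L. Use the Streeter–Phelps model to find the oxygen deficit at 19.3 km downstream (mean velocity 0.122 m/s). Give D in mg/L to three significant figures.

Travel time t = x/v = 19.3 km / (0.122 m/s) = 19300 m / 0.122 m/s = 158200 s = 1.831 d.
k_1 L₀/(k_2−k_1) = 0.293×44.8/(1.98−0.293) = 13.13/1.687 = 7.781 mg/L.
e^(−k_1 t) = e^(−0.293×1.831) = 0.5848; e^(−k_2 t) = e^(−1.98×1.831) = 0.02664.
D = 7.781 × (0.5848 − 0.02664) + 1.21 × 0.02664 = 4.343 + 0.03223 = 4.375 mg/L.

D ≈ 4.38 mg/L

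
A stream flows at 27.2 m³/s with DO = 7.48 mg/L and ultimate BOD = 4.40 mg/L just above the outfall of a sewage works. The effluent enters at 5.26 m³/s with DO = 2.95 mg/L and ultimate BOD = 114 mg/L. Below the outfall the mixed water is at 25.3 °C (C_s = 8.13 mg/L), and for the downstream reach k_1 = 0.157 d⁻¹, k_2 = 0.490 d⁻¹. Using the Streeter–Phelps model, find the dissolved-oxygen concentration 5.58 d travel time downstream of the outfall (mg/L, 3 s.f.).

Mixed DO = (27.2×7.48 + 5.26×2.95)/(27.2+5.26) = 219.0/32.46 = 6.746 mg/L.
Mixed L₀ = (27.2×4.40 + 5.26×114)/(32.46) = 719.3/32.46 = 22.16 mg/L.
Initial deficit D₀ = C_s − DO₀ = 8.13 − 6.746 = 1.384 mg/L.
D(5.58) = [0.157×22.16/(0.490−0.157)](e^(−0.157×5.58) − e^(−0.490×5.58)) + 1.384 e^(−0.490×5.58)
= 10.45 × (0.4164 − 0.06495) + 1.384 × 0.06495 = 3.762 mg/L.
DO = 8.13 − 3.762 = 4.368 mg/L.

DO ≈ 4.37 mg/L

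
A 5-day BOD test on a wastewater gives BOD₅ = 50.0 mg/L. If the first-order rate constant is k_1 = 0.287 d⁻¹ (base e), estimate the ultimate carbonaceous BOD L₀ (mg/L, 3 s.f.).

BOD₅ = L₀(1 − e^(−5k_1)) ⇒ L₀ = BOD₅ / (1 − e^(−5×0.287))
= 50.0 / (1 − 0.2381) = 50.0 / 0.7619 = 65.63 mg/L.

L₀ ≈ 65.6 mg/L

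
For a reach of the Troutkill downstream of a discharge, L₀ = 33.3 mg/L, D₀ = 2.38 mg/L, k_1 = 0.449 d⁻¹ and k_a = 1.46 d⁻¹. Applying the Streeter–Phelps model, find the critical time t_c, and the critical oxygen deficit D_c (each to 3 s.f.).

t_c ≈ 0.993 d; D_c ≈ 6.56 mg/L

With k_a/k_1 = 3.252 and 1 − D₀(k_a−k_1)/(k_1 L₀) = 0.8391,
t_c = ln(3.252 × 0.8391) / (1.46 − 0.449) = ln(2.728) / 1.011 = 1.004/1.011 = 0.9928 d.
L(t_c) = L₀ e^(−k_1 t_c) = 33.3 × 0.6403 = 21.32 mg/L, and at the critical point k_a D_c = k_1 L, so D_c = (0.449/1.46) × 21.32 = 6.558 mg/L.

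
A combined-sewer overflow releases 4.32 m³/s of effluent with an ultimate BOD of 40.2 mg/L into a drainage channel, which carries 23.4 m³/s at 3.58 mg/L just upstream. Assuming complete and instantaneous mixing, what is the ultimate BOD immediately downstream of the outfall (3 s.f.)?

9.29 mg/L

Flow-weighted mixing: C = (Q_r C_r + Q_w C_w)/(Q_r + Q_w)
= (23.4×3.58 + 4.32×40.2)/(23.4 + 4.32) = 257.4/27.72 = 9.287 mg/L.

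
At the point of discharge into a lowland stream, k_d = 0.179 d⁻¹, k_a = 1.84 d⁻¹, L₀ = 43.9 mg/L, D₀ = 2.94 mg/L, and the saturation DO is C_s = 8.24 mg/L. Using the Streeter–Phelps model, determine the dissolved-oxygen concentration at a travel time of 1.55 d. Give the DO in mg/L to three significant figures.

DO ≈ 4.76 mg/L

k_d L₀/(k_a−k_d) = 0.179×43.9/(1.84−0.179) = 7.858/1.661 = 4.731 mg/L.
e^(−k_d t) = e^(−0.179×1.550) = 0.7577; e^(−k_a t) = e^(−1.84×1.550) = 0.05773.
D = 4.731 × (0.7577 − 0.05773) + 2.94 × 0.05773 = 3.312 + 0.1697 = 3.481 mg/L.
DO = C_s − D = 8.24 − 3.481 = 4.759 mg/L.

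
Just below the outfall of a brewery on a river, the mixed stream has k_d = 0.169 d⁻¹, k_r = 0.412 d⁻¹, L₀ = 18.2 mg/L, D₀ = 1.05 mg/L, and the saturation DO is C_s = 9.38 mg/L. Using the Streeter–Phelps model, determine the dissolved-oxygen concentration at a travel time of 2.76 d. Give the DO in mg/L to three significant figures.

DO ≈ 5.16 mg/L

k_d L₀/(k_r−k_d) = 0.169×18.2/(0.412−0.169) = 3.076/0.2430 = 12.66 mg/L.
e^(−k_d t) = e^(−0.169×2.760) = 0.6272; e^(−k_r t) = e^(−0.412×2.760) = 0.3207.
D = 12.66 × (0.6272 − 0.3207) + 1.05 × 0.3207 = 3.879 + 0.3368 = 4.216 mg/L.
DO = C_s − D = 9.38 − 4.216 = 5.164 mg/L.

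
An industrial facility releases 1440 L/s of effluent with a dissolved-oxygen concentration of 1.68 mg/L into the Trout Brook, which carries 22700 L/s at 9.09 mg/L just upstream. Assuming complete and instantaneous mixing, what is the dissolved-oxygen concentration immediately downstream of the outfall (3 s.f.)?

Flow-weighted mixing: C = (Q_r C_r + Q_w C_w)/(Q_r + Q_w)
= (22700×9.09 + 1440×1.68)/(22700 + 1440) = 208800/24140 = 8.648 mg/L.

8.65 mg/L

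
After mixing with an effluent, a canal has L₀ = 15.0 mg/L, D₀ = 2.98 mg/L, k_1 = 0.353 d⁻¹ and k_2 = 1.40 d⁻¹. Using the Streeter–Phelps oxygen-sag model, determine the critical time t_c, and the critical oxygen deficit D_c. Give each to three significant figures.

t_c = [1/(k_2−k_1)] ln[(k_2/k_1)(1 − D₀(k_2−k_1)/(k_1 L₀))]
= [1/(1.40−0.353)] ln[(1.40/0.353)(1 − 2.98×1.047/(0.353×15.0))]
= (1/1.047) ln[3.966 × 0.4108] = 0.9551 × ln(1.629) = 0.9551 × 0.4880 = 0.4661 d.
L(t_c) = L₀ e^(−k_1 t_c) = 15.0 × 0.8483 = 12.72 mg/L, and at the critical point k_2 D_c = k_1 L, so D_c = (0.353/1.40) × 12.72 = 3.208 mg/L.

t_c ≈ 0.466 d; D_c ≈ 3.21 mg/L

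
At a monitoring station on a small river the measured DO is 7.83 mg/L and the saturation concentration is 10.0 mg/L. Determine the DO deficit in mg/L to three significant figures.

D = C_s − C = 10.0 − 7.83 = 2.17 mg/L.

D ≈ 2.17 mg/L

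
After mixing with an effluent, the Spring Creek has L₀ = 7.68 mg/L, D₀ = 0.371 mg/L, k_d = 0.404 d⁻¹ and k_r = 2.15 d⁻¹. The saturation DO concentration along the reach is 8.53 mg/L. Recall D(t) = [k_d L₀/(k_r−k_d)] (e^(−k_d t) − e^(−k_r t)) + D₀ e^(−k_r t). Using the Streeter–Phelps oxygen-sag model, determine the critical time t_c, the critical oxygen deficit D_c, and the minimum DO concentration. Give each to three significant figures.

With k_r/k_d = 5.322 and 1 − D₀(k_r−k_d)/(k_d L₀) = 0.7912,
t_c = ln(5.322 × 0.7912) / (2.15 − 0.404) = ln(4.211) / 1.746 = 1.438/1.746 = 0.8234 d.
L(t_c) = L₀ e^(−k_d t_c) = 7.68 × 0.7170 = 5.507 mg/L, and at the critical point k_r D_c = k_d L, so D_c = (0.404/2.15) × 5.507 = 1.035 mg/L.
Minimum DO = C_s − D_c = 8.53 − 1.035 = 7.495 mg/L.

t_c ≈ 0.823 d; D_c ≈ 1.03 mg/L; min DO ≈ 7.50 mg/L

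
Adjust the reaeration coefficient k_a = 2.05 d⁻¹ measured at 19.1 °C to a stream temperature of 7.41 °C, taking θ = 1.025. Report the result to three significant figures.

k_a ≈ 1.54 d⁻¹

k_a(T₂) = k_a(T₁) · θ^(T₂−T₁) = 2.05 × 1.025^(7.41−19.1)
= 2.05 × 1.025^-11.7 = 2.05 × 0.7493 = 1.536 d⁻¹.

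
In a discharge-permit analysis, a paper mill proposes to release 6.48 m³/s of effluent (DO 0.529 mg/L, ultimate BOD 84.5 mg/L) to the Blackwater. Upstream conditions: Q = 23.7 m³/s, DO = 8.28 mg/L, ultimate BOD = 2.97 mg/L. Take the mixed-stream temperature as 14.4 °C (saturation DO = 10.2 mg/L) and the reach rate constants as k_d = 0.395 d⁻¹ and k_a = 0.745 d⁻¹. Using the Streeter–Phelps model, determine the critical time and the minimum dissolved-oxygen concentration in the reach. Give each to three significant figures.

Mixed DO = (23.7×8.28 + 6.48×0.529)/(23.7+6.48) = 199.7/30.18 = 6.616 mg/L.
Mixed L₀ = (23.7×2.97 + 6.48×84.5)/(30.18) = 617.9/30.18 = 20.48 mg/L.
Initial deficit D₀ = C_s − DO₀ = 10.2 − 6.616 = 3.584 mg/L.
t_c = (1/0.3500) ln[(0.745/0.395)(1 − 3.584×0.3500/(0.395×20.48))] = 2.857 × ln(1.594) = 1.331 d.
D_c = (0.395/0.745) × 20.48 × e^(−0.395×1.331) = 0.5302 × 20.48 × 0.5910 = 6.416 mg/L.
Minimum DO = 10.2 − 6.416 = 3.784 mg/L.

t_c ≈ 1.33 d; minimum DO ≈ 3.78 mg/L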